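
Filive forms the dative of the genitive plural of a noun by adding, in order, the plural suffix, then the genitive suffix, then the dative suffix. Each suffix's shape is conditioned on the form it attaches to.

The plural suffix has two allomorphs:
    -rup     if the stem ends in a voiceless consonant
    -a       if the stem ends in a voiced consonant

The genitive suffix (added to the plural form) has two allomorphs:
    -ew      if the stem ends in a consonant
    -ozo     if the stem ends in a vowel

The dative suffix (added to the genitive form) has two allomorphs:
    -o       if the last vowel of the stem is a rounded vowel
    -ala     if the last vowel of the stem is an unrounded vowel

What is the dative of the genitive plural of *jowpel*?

jowpelaozoo

Since the final consonant of *jowpel* is /l/ (voiced), it takes -a, giving *jowpela*.
Since the final sound of the plural form *jowpela* is /a/ (a vowel), it takes -ozo, giving *jowpelaozo*.
The genitive form *jowpelaozo*: last vowel = /o/, a rounded vowel → -o → *jowpelaozoo*.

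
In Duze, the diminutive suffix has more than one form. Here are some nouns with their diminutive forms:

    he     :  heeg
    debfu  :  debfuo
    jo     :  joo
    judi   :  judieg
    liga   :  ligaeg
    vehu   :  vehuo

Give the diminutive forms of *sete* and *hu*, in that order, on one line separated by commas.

seteeg, huo

The alternation tracks the last vowel of the stem — -o when the last vowel of the stem is a rounded vowel (*debfu*, *jo*, *vehu*); -eg when the last vowel of the stem is an unrounded vowel (*he*, *judi*, *liga*).
The last vowel of *sete* is /e/, which is an unrounded vowel, so the suffix is -eg, giving *seteeg*.
Since the last vowel of *hu* is /u/ (a rounded vowel), it takes -o, giving *huo*.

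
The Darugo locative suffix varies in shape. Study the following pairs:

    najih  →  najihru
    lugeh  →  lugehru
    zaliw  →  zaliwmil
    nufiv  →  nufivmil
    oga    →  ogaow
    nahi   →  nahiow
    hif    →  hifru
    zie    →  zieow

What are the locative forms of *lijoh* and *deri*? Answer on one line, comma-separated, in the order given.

lijohru, deriow

The suffix is conditioned by the final sound: -ru when the stem ends in a voiceless consonant (*najih*, *lugeh*, *hif*); -mil when the stem ends in a voiced consonant (*zaliw*, *nufiv*); -ow when the stem ends in a vowel (*oga*, *nahi*, *zie*).
Since the final sound of *lijoh* is /h/ (a voiceless consonant), it takes -ru, giving *lijohru*.
The final sound of *deri* is /i/, which is a vowel, so the suffix is -ow, giving *deriow*.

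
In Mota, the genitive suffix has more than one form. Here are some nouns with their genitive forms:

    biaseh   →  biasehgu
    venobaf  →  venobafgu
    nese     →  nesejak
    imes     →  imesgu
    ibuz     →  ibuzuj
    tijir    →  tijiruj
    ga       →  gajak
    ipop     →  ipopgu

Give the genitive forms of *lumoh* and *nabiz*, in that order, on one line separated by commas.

The suffix is conditioned by the final sound: -gu when the stem ends in a voiceless consonant (*biaseh*, *venobaf*, *imes*, *ipop*); -uj when the stem ends in a voiced consonant (*ibuz*, *tijir*); -jak when the stem ends in a vowel (*nese*, *ga*).
*lumoh*: final sound = /h/, a voiceless consonant → -gu → *lumohgu*.
*nabiz* — final sound /z/ (a voiced consonant) → -uj → *nabizuj*.

lumohgu, nabizuj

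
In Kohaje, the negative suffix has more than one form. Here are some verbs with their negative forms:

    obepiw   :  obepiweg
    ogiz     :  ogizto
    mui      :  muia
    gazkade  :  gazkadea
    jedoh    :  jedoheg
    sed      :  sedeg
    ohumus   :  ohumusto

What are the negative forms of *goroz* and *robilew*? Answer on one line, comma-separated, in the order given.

The pattern is sibilance of the final sound: -to when the stem ends in a sibilant (*ogiz*, *ohumus*); -eg when the stem ends in a non-sibilant consonant (*obepiw*, *jedoh*, *sed*); -a when the stem ends in a vowel (*mui*, *gazkade*).
*goroz*: final sound = /z/, a sibilant → -to → *gorozto*.
The final sound of *robilew* is /w/, which is a non-sibilant consonant, so the suffix is -eg, giving *robileweg*.

gorozto, robileweg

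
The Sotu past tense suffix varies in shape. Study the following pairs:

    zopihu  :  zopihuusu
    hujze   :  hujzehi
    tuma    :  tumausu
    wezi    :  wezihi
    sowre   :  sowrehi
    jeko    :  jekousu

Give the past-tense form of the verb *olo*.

olousu

Looking at the last vowel of each stem: -hi when the last vowel of the stem is a front vowel (*hujze*, *wezi*, *sowre*); -usu when the last vowel of the stem is a back vowel (*zopihu*, *tuma*, *jeko*).
*olo*: last vowel = /o/, a back vowel → -usu → *olousu*.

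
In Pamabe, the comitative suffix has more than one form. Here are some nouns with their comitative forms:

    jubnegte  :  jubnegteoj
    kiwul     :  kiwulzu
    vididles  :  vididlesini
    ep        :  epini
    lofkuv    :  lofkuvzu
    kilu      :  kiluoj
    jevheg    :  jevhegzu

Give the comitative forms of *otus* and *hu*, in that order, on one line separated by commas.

The alternation tracks the final sound of the stem — -ini when the stem ends in a voiceless consonant (*vididles*, *ep*); -zu when the stem ends in a voiced consonant (*kiwul*, *lofkuv*, *jevheg*); -oj when the stem ends in a vowel (*jubnegte*, *kilu*).
*otus* — final sound /s/ (a voiceless consonant) → -ini → *otusini*.
Since the final sound of *hu* is /u/ (a vowel), it takes -oj, giving *huoj*.

otusini, huoj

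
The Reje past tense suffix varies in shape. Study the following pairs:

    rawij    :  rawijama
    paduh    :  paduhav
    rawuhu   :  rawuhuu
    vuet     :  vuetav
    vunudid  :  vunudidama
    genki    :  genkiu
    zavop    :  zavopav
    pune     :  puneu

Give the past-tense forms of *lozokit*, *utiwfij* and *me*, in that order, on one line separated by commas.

The alternation tracks the final sound of the stem — -av when the stem ends in a voiceless consonant (*paduh*, *vuet*, *zavop*); -ama when the stem ends in a voiced consonant (*rawij*, *vunudid*); -u when the stem ends in a vowel (*rawuhu*, *genki*, *pune*).
Since the final sound of *lozokit* is /t/ (a voiceless consonant), it takes -av, giving *lozokitav*.
The final sound of *utiwfij* is /j/, which is a voiced consonant, so the suffix is -ama, giving *utiwfijama*.
Since the final sound of *me* is /e/ (a vowel), it takes -u, giving *meu*.

lozokitav, utiwfijama, meu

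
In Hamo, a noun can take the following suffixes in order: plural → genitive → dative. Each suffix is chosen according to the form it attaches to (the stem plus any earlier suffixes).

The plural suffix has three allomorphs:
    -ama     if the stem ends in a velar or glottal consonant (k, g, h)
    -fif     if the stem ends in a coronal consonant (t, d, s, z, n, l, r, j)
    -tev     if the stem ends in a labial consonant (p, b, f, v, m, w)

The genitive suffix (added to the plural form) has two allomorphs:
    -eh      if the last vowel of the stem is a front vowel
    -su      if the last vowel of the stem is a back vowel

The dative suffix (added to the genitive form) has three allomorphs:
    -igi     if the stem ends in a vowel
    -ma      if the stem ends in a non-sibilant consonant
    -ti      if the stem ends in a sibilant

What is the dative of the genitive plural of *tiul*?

*tiul*: final consonant = /l/, coronal → -fif → *tiulfif*.
The plural form *tiulfif*: last vowel = /i/, a front vowel → -eh → *tiulfifeh*.
Since the final sound of the genitive form *tiulfifeh* is /h/ (a non-sibilant consonant), it takes -ma, giving *tiulfifehma*.

tiulfifehma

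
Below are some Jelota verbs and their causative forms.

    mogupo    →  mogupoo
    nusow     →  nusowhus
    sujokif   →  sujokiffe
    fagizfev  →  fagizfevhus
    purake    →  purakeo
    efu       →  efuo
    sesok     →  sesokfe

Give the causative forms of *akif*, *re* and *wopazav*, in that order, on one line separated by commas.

The suffix is conditioned by the final sound: -fe when the stem ends in a voiceless consonant (*sujokif*, *sesok*); -hus when the stem ends in a voiced consonant (*nusow*, *fagizfev*); -o when the stem ends in a vowel (*mogupo*, *purake*, *efu*).
*akif*: final sound = /f/, a voiceless consonant → -fe → *akiffe*.
Since the final sound of *re* is /e/ (a vowel), it takes -o, giving *reo*.
*wopazav*: final sound = /v/, a voiced consonant → -hus → *wopazavhus*.

akiffe, reo, wopazavhus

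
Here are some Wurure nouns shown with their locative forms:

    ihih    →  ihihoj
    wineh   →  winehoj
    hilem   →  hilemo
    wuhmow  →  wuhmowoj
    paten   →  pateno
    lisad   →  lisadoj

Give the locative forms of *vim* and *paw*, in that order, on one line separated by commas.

vimo, pawoj

The pattern is nasality of the final consonant: -o when the stem ends in a nasal (*hilem*, *paten*); -oj when the stem ends in a non-nasal consonant (*ihih*, *wineh*, *wuhmow*, *lisad*).
*vim* — final consonant /m/ (a nasal) → -o → *vimo*.
Since the final consonant of *paw* is /w/ (non-nasal), it takes -oj, giving *pawoj*.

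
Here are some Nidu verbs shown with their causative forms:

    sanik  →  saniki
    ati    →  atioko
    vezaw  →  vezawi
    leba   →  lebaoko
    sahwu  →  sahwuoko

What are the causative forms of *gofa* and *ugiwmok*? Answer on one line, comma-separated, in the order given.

The alternation tracks the final sound of the stem — -i when the stem ends in a consonant (*sanik*, *vezaw*); -oko when the stem ends in a vowel (*ati*, *leba*, *sahwu*).
*gofa*: final sound = /a/, a vowel → -oko → *gofaoko*.
The final sound of *ugiwmok* is /k/, which is a consonant, so the suffix is -i, giving *ugiwmoki*.

gofaoko, ugiwmoki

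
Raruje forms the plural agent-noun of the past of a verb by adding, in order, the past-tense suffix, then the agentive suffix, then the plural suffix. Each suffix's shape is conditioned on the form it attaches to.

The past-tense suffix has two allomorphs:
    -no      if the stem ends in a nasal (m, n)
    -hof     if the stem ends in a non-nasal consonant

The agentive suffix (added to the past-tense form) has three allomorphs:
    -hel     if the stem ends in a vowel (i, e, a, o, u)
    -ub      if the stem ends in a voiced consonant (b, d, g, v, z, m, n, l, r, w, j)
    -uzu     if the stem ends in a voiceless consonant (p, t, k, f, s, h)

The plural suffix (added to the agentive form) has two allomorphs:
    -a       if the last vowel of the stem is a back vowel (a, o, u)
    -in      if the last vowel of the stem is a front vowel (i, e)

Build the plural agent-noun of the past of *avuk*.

*avuk* — final consonant /k/ (non-nasal) → -hof → *avukhof*.
The final sound of the past-tense form *avukhof* is /f/, which is a voiceless consonant, so the agentive suffix is -uzu, giving *avukhofuzu*.
The agentive form *avukhofuzu* — last vowel /u/ (a back vowel) → -a → *avukhofuzua*.

avukhofuzua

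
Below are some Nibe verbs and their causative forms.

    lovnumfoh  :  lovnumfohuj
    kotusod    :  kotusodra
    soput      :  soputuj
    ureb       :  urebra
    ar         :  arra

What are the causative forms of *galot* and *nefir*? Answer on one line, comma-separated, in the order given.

Looking at the final consonant of each stem: -uj when the stem ends in a voiceless consonant (*lovnumfoh*, *soput*); -ra when the stem ends in a voiced consonant (*kotusod*, *ureb*, *ar*).
*galot* — final consonant /t/ (voiceless) → -uj → *galotuj*.
Since the final consonant of *nefir* is /r/ (voiced), it takes -ra, giving *nefirra*.

galotuj, nefirra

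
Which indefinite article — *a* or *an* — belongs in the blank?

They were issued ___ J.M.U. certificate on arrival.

The indefinite article is chosen by the initial *sound* of the following word, not its spelling.
The initialism *J.M.U.* is read letter by letter; the first letter, J, is pronounced /dʒeɪ/, which begins with a consonant sound.
So the article is *a*: They were issued a J.M.U. certificate on arrival.

a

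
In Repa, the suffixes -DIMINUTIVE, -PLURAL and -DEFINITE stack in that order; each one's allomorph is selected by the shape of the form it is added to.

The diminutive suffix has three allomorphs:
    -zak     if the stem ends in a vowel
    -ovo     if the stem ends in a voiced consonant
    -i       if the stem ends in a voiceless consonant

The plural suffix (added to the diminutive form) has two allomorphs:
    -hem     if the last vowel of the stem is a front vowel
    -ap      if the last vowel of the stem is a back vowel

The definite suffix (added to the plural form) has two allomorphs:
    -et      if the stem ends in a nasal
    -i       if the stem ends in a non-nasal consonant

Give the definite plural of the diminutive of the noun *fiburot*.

fiburotihemet

Since the final sound of *fiburot* is /t/ (a voiceless consonant), it takes -i, giving *fiburoti*.
The diminutive form *fiburoti*: last vowel = /i/, a front vowel → -hem → *fiburotihem*.
The plural form *fiburotihem* — final consonant /m/ (a nasal) → -et → *fiburotihemet*.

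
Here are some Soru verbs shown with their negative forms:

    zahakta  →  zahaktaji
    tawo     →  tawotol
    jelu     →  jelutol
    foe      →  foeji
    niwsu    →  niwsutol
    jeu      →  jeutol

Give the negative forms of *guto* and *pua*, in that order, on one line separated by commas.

gutotol, puaji

The suffix is conditioned by the last vowel: -tol when the last vowel of the stem is a rounded vowel (*tawo*, *jelu*, *niwsu*, *jeu*); -ji when the last vowel of the stem is an unrounded vowel (*zahakta*, *foe*).
*guto* — last vowel /o/ (a rounded vowel) → -tol → *gutotol*.
*pua*: last vowel = /a/, an unrounded vowel → -ji → *puaji*.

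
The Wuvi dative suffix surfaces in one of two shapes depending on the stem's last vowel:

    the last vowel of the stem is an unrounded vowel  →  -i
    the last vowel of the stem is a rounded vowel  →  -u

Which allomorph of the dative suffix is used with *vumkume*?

-i

The last vowel of *vumkume* is /e/, which is an unrounded vowel, so the suffix is -i.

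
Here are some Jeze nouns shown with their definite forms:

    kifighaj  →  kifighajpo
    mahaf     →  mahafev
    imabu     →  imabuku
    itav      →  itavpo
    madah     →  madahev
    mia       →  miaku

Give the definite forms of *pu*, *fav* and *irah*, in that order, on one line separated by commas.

puku, favpo, irahev

The suffix is conditioned by the final sound: -ev when the stem ends in a voiceless consonant (*mahaf*, *madah*); -po when the stem ends in a voiced consonant (*kifighaj*, *itav*); -ku when the stem ends in a vowel (*imabu*, *mia*).
*pu* — final sound /u/ (a vowel) → -ku → *puku*.
*fav*: final sound = /v/, a voiced consonant → -po → *favpo*.
The final sound of *irah* is /h/, which is a voiceless consonant, so the suffix is -ev, giving *irahev*.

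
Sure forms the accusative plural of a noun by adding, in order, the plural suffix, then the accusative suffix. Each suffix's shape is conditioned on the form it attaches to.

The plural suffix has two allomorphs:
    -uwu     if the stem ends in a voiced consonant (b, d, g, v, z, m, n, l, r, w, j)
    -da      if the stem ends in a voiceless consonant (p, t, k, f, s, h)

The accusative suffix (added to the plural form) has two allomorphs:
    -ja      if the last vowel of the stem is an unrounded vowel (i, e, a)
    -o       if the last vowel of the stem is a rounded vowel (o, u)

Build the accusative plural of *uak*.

*uak* — final consonant /k/ (voiceless) → -da → *uakda*.
Since the last vowel of the plural form *uakda* is /a/ (an unrounded vowel), it takes -ja, giving *uakdaja*.

uakdaja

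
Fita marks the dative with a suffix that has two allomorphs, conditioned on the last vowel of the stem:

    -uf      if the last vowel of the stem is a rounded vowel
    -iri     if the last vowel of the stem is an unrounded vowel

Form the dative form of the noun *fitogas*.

fitogasiri

*fitogas* — last vowel /a/ (an unrounded vowel) → -iri → *fitogasiri*.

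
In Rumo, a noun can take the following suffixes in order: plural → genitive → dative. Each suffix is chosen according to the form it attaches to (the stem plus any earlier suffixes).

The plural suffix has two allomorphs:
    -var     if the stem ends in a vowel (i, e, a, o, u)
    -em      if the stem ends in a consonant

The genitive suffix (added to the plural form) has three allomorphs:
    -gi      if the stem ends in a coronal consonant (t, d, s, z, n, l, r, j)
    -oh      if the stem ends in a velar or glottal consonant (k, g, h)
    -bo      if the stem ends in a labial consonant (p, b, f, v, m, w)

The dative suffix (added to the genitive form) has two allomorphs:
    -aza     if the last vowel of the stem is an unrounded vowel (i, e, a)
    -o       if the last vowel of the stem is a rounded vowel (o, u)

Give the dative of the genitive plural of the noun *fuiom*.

fuiomemboo

*fuiom*: final sound = /m/, a consonant → -em → *fuiomem*.
Since the final consonant of the plural form *fuiomem* is /m/ (labial), it takes -bo, giving *fuiomembo*.
The genitive form *fuiomembo* — last vowel /o/ (a rounded vowel) → -o → *fuiomemboo*.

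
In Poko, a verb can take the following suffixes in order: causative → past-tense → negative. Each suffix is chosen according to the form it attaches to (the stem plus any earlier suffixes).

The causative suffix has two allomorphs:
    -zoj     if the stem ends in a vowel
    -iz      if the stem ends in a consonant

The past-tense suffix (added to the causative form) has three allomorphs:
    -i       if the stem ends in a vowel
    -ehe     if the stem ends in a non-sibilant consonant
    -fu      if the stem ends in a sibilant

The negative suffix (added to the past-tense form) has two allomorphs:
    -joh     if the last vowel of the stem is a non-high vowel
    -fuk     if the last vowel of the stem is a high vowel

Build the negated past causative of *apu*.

Since the final sound of *apu* is /u/ (a vowel), it takes -zoj, giving *apuzoj*.
Since the final sound of the causative form *apuzoj* is /j/ (a non-sibilant consonant), it takes -ehe, giving *apuzojehe*.
The last vowel of the past-tense form *apuzojehe* is /e/, which is a non-high vowel, so the negative suffix is -joh, giving *apuzojehejoh*.

apuzojehejoh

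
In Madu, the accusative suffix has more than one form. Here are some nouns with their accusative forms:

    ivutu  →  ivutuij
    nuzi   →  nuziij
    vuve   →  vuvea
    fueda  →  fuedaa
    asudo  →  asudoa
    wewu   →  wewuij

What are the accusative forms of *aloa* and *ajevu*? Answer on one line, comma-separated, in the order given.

The pattern is height harmony: -ij when the last vowel of the stem is a high vowel (*ivutu*, *nuzi*, *wewu*); -a when the last vowel of the stem is a non-high vowel (*vuve*, *fueda*, *asudo*).
Since the last vowel of *aloa* is /a/ (a non-high vowel), it takes -a, giving *aloaa*.
The last vowel of *ajevu* is /u/, which is a high vowel, so the suffix is -ij, giving *ajevuij*.

aloaa, ajevuij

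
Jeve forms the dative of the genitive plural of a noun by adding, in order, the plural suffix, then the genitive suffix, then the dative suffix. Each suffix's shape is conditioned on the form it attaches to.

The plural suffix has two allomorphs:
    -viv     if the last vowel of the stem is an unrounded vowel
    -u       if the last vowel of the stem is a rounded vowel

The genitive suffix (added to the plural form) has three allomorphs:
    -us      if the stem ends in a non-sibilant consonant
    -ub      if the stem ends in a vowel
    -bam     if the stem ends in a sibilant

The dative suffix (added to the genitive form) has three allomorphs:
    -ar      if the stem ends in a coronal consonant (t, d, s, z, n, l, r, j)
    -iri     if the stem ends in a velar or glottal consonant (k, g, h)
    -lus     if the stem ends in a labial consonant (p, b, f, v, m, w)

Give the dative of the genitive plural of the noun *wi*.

*wi*: last vowel = /i/, an unrounded vowel → -viv → *wiviv*.
The final sound of the plural form *wiviv* is /v/, which is a non-sibilant consonant, so the genitive suffix is -us, giving *wivivus*.
The genitive form *wivivus* — final consonant /s/ (coronal) → -ar → *wivivusar*.

wivivusar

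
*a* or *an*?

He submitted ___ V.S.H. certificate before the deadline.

a

The indefinite article is chosen by the initial *sound* of the following word, not its spelling.
The initialism *V.S.H.* is read letter by letter; the first letter, V, is pronounced /viː/, which begins with a consonant sound.
So the article is *a*: He submitted a V.S.H. certificate before the deadline.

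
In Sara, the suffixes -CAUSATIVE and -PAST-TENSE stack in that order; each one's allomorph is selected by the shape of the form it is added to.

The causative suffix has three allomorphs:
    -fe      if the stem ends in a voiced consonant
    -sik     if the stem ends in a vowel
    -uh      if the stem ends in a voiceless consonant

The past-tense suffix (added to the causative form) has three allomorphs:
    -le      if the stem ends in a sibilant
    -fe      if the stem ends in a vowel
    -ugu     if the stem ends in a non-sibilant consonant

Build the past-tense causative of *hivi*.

hivisikugu

*hivi* — final sound /i/ (a vowel) → -sik → *hivisik*.
The causative form *hivisik* — final sound /k/ (a non-sibilant consonant) → -ugu → *hivisikugu*.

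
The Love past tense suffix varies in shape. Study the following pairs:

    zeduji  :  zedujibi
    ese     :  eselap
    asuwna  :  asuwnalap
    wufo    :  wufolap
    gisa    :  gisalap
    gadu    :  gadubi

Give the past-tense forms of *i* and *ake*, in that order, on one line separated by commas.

ibi, akelap

The pattern is height harmony: -bi when the last vowel of the stem is a high vowel (*zeduji*, *gadu*); -lap when the last vowel of the stem is a non-high vowel (*ese*, *asuwna*, *wufo*, *gisa*).
The last vowel of *i* is /i/, which is a high vowel, so the suffix is -bi, giving *ibi*.
Since the last vowel of *ake* is /e/ (a non-high vowel), it takes -lap, giving *akelap*.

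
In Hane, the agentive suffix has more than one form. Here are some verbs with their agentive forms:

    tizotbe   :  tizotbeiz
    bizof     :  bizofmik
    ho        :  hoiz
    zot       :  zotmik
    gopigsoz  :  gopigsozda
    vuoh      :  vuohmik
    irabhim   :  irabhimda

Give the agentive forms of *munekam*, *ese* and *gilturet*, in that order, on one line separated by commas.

The suffix is conditioned by the final sound: -mik when the stem ends in a voiceless consonant (*bizof*, *zot*, *vuoh*); -da when the stem ends in a voiced consonant (*gopigsoz*, *irabhim*); -iz when the stem ends in a vowel (*tizotbe*, *ho*).
*munekam*: final sound = /m/, a voiced consonant → -da → *munekamda*.
*ese*: final sound = /e/, a vowel → -iz → *eseiz*.
Since the final sound of *gilturet* is /t/ (a voiceless consonant), it takes -mik, giving *gilturetmik*.

munekamda, eseiz, gilturetmik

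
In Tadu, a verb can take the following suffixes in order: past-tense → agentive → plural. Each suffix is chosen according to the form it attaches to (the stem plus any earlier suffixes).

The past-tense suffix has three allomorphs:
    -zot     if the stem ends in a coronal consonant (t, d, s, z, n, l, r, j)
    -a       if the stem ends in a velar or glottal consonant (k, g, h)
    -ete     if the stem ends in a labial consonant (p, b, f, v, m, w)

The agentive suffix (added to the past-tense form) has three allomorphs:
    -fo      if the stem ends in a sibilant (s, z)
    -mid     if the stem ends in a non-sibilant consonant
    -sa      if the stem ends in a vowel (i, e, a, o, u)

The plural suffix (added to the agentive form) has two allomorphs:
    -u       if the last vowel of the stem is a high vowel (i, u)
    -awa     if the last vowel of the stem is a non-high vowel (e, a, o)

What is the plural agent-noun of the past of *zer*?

*zer* — final consonant /r/ (coronal) → -zot → *zerzot*.
The past-tense form *zerzot* — final sound /t/ (a non-sibilant consonant) → -mid → *zerzotmid*.
The agentive form *zerzotmid* — last vowel /i/ (a high vowel) → -u → *zerzotmidu*.

zerzotmidu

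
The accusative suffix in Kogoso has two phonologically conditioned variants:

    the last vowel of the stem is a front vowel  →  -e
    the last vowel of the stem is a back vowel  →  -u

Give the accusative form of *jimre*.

jimree

Since the last vowel of *jimre* is /e/ (a front vowel), it takes -e, giving *jimree*.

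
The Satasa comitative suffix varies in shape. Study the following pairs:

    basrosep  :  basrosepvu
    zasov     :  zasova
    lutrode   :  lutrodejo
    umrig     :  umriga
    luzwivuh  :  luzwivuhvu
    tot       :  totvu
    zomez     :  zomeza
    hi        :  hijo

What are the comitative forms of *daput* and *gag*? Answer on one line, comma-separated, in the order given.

The suffix is conditioned by the final sound: -vu when the stem ends in a voiceless consonant (*basrosep*, *luzwivuh*, *tot*); -a when the stem ends in a voiced consonant (*zasov*, *umrig*, *zomez*); -jo when the stem ends in a vowel (*lutrode*, *hi*).
The final sound of *daput* is /t/, which is a voiceless consonant, so the suffix is -vu, giving *daputvu*.
*gag* — final sound /g/ (a voiced consonant) → -a → *gaga*.

daputvu, gaga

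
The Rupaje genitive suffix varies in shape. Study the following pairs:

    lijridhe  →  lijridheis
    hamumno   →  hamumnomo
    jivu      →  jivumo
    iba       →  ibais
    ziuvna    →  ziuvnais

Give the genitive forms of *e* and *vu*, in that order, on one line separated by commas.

eis, vumo

The suffix is conditioned by the last vowel: -mo when the last vowel of the stem is a rounded vowel (*hamumno*, *jivu*); -is when the last vowel of the stem is an unrounded vowel (*lijridhe*, *iba*, *ziuvna*).
*e* — last vowel /e/ (an unrounded vowel) → -is → *eis*.
The last vowel of *vu* is /u/, which is a rounded vowel, so the suffix is -mo, giving *vumo*.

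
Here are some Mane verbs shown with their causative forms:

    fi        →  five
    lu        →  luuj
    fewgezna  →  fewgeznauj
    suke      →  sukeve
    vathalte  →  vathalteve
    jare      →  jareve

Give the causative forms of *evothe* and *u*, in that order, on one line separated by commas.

evotheve, uuj

Looking at the last vowel of each stem: -ve when the last vowel of the stem is a front vowel (*fi*, *suke*, *vathalte*, *jare*); -uj when the last vowel of the stem is a back vowel (*lu*, *fewgezna*).
*evothe*: last vowel = /e/, a front vowel → -ve → *evotheve*.
Since the last vowel of *u* is /u/ (a back vowel), it takes -uj, giving *uuj*.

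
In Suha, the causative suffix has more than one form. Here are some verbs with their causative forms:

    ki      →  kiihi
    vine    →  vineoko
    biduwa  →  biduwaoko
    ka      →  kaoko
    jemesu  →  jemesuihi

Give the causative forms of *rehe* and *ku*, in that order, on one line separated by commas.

reheoko, kuihi

The pattern is height harmony: -ihi when the last vowel of the stem is a high vowel (*ki*, *jemesu*); -oko when the last vowel of the stem is a non-high vowel (*vine*, *biduwa*, *ka*).
Since the last vowel of *rehe* is /e/ (a non-high vowel), it takes -oko, giving *reheoko*.
*ku* — last vowel /u/ (a high vowel) → -ihi → *kuihi*.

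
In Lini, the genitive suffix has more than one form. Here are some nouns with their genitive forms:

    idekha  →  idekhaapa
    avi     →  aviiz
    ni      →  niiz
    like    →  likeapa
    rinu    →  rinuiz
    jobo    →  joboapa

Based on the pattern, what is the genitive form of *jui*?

juiiz

Looking at the last vowel of each stem: -iz when the last vowel of the stem is a high vowel (*avi*, *ni*, *rinu*); -apa when the last vowel of the stem is a non-high vowel (*idekha*, *like*, *jobo*).
Since the last vowel of *jui* is /i/ (a high vowel), it takes -iz, giving *juiiz*.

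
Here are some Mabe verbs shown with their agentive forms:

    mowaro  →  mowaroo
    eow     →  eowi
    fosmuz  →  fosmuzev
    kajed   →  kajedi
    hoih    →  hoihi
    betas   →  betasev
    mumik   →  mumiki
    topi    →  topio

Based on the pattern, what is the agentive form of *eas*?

easev

The pattern is sibilance of the final sound: -ev when the stem ends in a sibilant (*fosmuz*, *betas*); -i when the stem ends in a non-sibilant consonant (*eow*, *kajed*, *hoih*, *mumik*); -o when the stem ends in a vowel (*mowaro*, *topi*).
The final sound of *eas* is /s/, which is a sibilant, so the suffix is -ev, giving *easev*.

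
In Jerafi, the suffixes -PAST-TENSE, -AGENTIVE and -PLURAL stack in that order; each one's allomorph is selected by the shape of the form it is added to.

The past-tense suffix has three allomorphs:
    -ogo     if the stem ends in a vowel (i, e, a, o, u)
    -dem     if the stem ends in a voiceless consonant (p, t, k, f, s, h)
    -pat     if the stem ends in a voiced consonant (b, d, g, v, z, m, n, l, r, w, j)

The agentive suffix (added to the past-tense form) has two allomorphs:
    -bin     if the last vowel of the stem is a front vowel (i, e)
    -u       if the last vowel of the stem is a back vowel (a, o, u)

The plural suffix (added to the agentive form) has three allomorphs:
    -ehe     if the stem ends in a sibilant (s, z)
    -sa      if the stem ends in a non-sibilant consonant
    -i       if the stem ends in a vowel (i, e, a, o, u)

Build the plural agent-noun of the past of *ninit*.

ninitdembinsa

The final sound of *ninit* is /t/, which is a voiceless consonant, so the past-tense suffix is -dem, giving *ninitdem*.
The last vowel of the past-tense form *ninitdem* is /e/, which is a front vowel, so the agentive suffix is -bin, giving *ninitdembin*.
The agentive form *ninitdembin*: final sound = /n/, a non-sibilant consonant → -sa → *ninitdembinsa*.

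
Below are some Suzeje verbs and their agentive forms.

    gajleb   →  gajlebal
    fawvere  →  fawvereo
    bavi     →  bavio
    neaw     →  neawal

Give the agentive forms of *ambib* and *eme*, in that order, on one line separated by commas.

ambibal, emeo

The suffix is conditioned by the final sound: -al when the stem ends in a consonant (*gajleb*, *neaw*); -o when the stem ends in a vowel (*fawvere*, *bavi*).
Since the final sound of *ambib* is /b/ (a consonant), it takes -al, giving *ambibal*.
The final sound of *eme* is /e/, which is a vowel, so the suffix is -o, giving *emeo*.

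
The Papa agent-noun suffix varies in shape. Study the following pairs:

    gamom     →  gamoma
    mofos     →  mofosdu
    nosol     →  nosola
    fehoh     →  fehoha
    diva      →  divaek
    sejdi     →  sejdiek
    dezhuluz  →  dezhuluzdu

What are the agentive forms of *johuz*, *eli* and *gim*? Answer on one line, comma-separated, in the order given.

johuzdu, eliek, gima

Looking at the final sound of each stem: -du when the stem ends in a sibilant (*mofos*, *dezhuluz*); -a when the stem ends in a non-sibilant consonant (*gamom*, *nosol*, *fehoh*); -ek when the stem ends in a vowel (*diva*, *sejdi*).
*johuz* — final sound /z/ (a sibilant) → -du → *johuzdu*.
*eli* — final sound /i/ (a vowel) → -ek → *eliek*.
*gim* — final sound /m/ (a non-sibilant consonant) → -a → *gima*.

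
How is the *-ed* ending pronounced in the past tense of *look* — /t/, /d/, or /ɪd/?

/t/

The stem *look* ends in a voiceless consonant other than /t/.
The -ed suffix is realized as /ɪd/ after /t, d/; as /t/ after other voiceless consonants; and as /d/ after other voiced sounds.
So -ed on *look* is pronounced /t/.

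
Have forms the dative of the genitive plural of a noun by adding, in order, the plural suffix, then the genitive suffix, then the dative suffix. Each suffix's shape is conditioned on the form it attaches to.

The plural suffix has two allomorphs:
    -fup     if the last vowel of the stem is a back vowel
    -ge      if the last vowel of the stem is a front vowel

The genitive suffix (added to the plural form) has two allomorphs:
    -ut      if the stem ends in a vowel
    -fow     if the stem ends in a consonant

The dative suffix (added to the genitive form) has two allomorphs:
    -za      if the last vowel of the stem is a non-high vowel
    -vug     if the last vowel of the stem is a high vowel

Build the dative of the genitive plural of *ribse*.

Since the last vowel of *ribse* is /e/ (a front vowel), it takes -ge, giving *ribsege*.
The plural form *ribsege*: final sound = /e/, a vowel → -ut → *ribsegeut*.
The genitive form *ribsegeut*: last vowel = /u/, a high vowel → -vug → *ribsegeutvug*.

ribsegeutvug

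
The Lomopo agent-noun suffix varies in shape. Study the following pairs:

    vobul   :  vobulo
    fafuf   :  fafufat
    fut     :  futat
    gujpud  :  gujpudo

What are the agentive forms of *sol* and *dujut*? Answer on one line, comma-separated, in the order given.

solo, dujutat

Looking at the final consonant of each stem: -at when the stem ends in a voiceless consonant (*fafuf*, *fut*); -o when the stem ends in a voiced consonant (*vobul*, *gujpud*).
Since the final consonant of *sol* is /l/ (voiced), it takes -o, giving *solo*.
*dujut* — final consonant /t/ (voiceless) → -at → *dujutat*.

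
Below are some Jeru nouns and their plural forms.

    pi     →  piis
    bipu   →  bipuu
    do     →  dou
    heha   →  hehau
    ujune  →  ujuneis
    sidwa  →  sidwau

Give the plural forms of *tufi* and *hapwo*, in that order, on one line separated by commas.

The pattern is front/back vowel harmony: -is when the last vowel of the stem is a front vowel (*pi*, *ujune*); -u when the last vowel of the stem is a back vowel (*bipu*, *do*, *heha*, *sidwa*).
*tufi*: last vowel = /i/, a front vowel → -is → *tufiis*.
*hapwo* — last vowel /o/ (a back vowel) → -u → *hapwou*.

tufiis, hapwou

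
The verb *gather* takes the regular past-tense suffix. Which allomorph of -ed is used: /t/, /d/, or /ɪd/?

/d/

The stem *gather* ends in a voiced sound other than /d/.
The -ed suffix is realized as /ɪd/ after /t, d/; as /t/ after other voiceless consonants; and as /d/ after other voiced sounds.
So -ed on *gather* is pronounced /d/.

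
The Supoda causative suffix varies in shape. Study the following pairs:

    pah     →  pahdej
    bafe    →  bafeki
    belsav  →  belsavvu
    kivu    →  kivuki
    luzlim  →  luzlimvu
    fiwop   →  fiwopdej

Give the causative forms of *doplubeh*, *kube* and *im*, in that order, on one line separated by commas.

doplubehdej, kubeki, imvu

The alternation tracks the final sound of the stem — -dej when the stem ends in a voiceless consonant (*pah*, *fiwop*); -vu when the stem ends in a voiced consonant (*belsav*, *luzlim*); -ki when the stem ends in a vowel (*bafe*, *kivu*).
*doplubeh* — final sound /h/ (a voiceless consonant) → -dej → *doplubehdej*.
*kube* — final sound /e/ (a vowel) → -ki → *kubeki*.
*im*: final sound = /m/, a voiced consonant → -vu → *imvu*.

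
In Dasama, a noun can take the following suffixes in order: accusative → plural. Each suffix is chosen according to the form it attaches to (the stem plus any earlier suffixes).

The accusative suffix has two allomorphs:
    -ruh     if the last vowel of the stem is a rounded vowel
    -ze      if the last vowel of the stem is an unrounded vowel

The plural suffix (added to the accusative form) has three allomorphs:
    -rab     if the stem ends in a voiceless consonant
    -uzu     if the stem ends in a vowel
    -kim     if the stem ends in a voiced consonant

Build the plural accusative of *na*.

nazeuzu

The last vowel of *na* is /a/, which is an unrounded vowel, so the accusative suffix is -ze, giving *naze*.
Since the final sound of the accusative form *naze* is /e/ (a vowel), it takes -uzu, giving *nazeuzu*.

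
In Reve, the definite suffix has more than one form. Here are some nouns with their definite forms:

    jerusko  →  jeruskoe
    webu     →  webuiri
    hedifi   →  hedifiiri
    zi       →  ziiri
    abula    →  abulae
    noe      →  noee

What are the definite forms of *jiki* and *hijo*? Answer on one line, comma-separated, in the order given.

The suffix is conditioned by the last vowel: -iri when the last vowel of the stem is a high vowel (*webu*, *hedifi*, *zi*); -e when the last vowel of the stem is a non-high vowel (*jerusko*, *abula*, *noe*).
*jiki* — last vowel /i/ (a high vowel) → -iri → *jikiiri*.
Since the last vowel of *hijo* is /o/ (a non-high vowel), it takes -e, giving *hijoe*.

jikiiri, hijoe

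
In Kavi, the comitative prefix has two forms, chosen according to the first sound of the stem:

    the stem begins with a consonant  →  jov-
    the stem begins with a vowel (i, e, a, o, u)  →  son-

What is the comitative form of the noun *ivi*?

sonivi

Since the first sound of *ivi* is /i/ (a vowel), it takes son-, giving *sonivi*.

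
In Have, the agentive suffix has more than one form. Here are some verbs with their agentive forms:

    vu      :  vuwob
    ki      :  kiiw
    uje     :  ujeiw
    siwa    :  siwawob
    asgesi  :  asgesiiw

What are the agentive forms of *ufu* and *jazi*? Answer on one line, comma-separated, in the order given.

The suffix is conditioned by the last vowel: -iw when the last vowel of the stem is a front vowel (*ki*, *uje*, *asgesi*); -wob when the last vowel of the stem is a back vowel (*vu*, *siwa*).
Since the last vowel of *ufu* is /u/ (a back vowel), it takes -wob, giving *ufuwob*.
The last vowel of *jazi* is /i/, which is a front vowel, so the suffix is -iw, giving *jaziiw*.

ufuwob, jaziiw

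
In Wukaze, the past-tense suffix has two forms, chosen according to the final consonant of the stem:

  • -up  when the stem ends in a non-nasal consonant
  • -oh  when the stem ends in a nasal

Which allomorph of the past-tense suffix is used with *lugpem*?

*lugpem* — final consonant /m/ (a nasal) → -oh.

-oh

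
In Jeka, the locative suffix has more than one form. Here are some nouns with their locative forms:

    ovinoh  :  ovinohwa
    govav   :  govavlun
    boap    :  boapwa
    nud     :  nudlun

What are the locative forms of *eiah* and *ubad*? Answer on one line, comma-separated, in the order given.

eiahwa, ubadlun

The suffix is conditioned by the final consonant: -wa when the stem ends in a voiceless consonant (*ovinoh*, *boap*); -lun when the stem ends in a voiced consonant (*govav*, *nud*).
The final consonant of *eiah* is /h/, which is voiceless, so the suffix is -wa, giving *eiahwa*.
*ubad*: final consonant = /d/, voiced → -lun → *ubadlun*.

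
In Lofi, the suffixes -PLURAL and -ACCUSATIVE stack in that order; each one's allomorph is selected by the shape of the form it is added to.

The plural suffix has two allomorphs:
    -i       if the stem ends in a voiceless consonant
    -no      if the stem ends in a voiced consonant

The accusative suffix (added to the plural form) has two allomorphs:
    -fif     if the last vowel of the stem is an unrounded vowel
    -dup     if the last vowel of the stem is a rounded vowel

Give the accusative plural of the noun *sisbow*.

The final consonant of *sisbow* is /w/, which is voiced, so the plural suffix is -no, giving *sisbowno*.
The plural form *sisbowno* — last vowel /o/ (a rounded vowel) → -dup → *sisbownodup*.

sisbownodup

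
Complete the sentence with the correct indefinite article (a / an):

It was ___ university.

a

The indefinite article is chosen by the initial *sound* of the following word, not its spelling.
*university* begins with the sound /juː/ (u pronounced /juː/) — a consonant sound.
So the article is *a*: It was a university.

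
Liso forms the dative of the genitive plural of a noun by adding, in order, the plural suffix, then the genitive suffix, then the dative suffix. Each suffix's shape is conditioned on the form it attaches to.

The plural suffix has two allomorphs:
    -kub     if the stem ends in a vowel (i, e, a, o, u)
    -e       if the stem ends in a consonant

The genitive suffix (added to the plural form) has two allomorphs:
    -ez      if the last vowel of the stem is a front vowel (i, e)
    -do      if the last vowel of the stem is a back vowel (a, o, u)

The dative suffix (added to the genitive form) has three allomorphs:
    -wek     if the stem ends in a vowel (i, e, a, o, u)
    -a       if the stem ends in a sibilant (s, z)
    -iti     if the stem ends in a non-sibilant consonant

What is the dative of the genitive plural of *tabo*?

Since the final sound of *tabo* is /o/ (a vowel), it takes -kub, giving *tabokub*.
Since the last vowel of the plural form *tabokub* is /u/ (a back vowel), it takes -do, giving *tabokubdo*.
The final sound of the genitive form *tabokubdo* is /o/, which is a vowel, so the dative suffix is -wek, giving *tabokubdowek*.

tabokubdowek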